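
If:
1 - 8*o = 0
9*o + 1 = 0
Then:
No Solution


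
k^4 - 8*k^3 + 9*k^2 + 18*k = k*(k - 6)*(k - 3)*(k + 1)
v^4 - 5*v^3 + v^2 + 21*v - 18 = (v - 3)^2*(v - 1)*(v + 2)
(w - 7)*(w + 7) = w^2 - 49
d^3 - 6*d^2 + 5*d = d*(d - 5)*(d - 1)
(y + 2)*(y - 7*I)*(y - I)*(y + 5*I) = y^4 + 2*y^3 - 3*I*y^3 + 33*y^2 - 6*I*y^2 + 66*y - 35*I*y - 70*I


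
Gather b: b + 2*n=b + 2*n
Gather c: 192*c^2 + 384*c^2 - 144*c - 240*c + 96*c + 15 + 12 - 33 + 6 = 576*c^2 - 288*c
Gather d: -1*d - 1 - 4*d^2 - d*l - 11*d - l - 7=-4*d^2 + d*(-l - 12) - l - 8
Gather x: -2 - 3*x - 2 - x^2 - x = -x^2 - 4*x - 4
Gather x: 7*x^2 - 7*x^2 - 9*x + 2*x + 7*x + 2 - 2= 0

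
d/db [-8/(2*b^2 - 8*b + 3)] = 32*(b - 2)/(2*b^2 - 8*b + 3)^2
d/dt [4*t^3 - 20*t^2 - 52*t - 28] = 12*t^2 - 40*t - 52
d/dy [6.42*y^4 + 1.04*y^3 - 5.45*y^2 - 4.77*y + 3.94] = 25.68*y^3 + 3.12*y^2 - 10.9*y - 4.77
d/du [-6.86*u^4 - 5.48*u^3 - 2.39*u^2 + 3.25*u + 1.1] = -27.44*u^3 - 16.44*u^2 - 4.78*u + 3.25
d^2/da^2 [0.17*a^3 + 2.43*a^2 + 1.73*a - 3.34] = 1.02*a + 4.86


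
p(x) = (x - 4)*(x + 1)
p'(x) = 2*x - 3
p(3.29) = -3.05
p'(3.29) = 3.58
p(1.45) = -6.25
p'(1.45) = -0.10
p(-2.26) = 7.89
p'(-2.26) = -7.52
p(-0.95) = -0.25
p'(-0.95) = -4.90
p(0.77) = -5.72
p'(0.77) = -1.46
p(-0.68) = -1.50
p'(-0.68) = -4.36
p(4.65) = 3.67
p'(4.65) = 6.30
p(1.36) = -6.23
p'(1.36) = -0.28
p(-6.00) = 50.00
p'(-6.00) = -15.00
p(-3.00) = 14.00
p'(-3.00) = -9.00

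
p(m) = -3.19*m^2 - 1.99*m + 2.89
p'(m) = -6.38*m - 1.99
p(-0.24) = 3.18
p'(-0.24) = -0.46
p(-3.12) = -21.95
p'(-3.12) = 17.92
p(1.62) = -8.71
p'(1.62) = -12.33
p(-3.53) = -29.84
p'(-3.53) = 20.53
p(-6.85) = -133.16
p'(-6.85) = 41.71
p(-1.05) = 1.46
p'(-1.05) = 4.71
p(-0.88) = 2.17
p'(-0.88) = 3.62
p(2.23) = -17.41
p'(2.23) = -16.22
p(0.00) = 2.89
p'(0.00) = -1.99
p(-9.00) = -237.59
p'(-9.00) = 55.43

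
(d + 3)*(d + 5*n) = d^2 + 5*d*n + 3*d + 15*n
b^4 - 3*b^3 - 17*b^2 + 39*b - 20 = (b - 5)*(b - 1)^2*(b + 4)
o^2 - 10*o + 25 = (o - 5)^2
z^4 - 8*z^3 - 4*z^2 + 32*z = z*(z - 8)*(z - 2)*(z + 2)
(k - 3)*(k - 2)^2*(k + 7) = k^4 - 33*k^2 + 100*k - 84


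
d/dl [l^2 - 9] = 2*l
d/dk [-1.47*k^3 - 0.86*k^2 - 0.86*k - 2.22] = -4.41*k^2 - 1.72*k - 0.86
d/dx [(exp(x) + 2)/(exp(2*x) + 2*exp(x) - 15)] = (-2*(exp(x) + 1)*(exp(x) + 2) + exp(2*x) + 2*exp(x) - 15)*exp(x)/(exp(2*x) + 2*exp(x) - 15)^2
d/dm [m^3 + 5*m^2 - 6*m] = 3*m^2 + 10*m - 6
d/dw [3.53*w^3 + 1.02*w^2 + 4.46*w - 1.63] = 10.59*w^2 + 2.04*w + 4.46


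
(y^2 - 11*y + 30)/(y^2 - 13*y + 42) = (y - 5)/(y - 7)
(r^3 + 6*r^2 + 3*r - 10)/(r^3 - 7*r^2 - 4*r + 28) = (r^2 + 4*r - 5)/(r^2 - 9*r + 14)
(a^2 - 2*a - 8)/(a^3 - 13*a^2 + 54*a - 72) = (a + 2)/(a^2 - 9*a + 18)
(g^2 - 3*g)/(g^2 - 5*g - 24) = g*(3 - g)/(-g^2 + 5*g + 24)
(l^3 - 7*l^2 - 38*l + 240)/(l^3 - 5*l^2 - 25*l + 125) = (l^2 - 2*l - 48)/(l^2 - 25)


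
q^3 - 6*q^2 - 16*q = q*(q - 8)*(q + 2)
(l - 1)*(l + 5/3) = l^2 + 2*l/3 - 5/3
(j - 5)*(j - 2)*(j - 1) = j^3 - 8*j^2 + 17*j - 10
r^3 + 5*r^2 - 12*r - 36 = (r - 3)*(r + 2)*(r + 6)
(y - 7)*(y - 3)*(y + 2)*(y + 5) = y^4 - 3*y^3 - 39*y^2 + 47*y + 210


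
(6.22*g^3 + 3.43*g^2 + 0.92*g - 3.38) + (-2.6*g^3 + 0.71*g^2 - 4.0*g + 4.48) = 3.62*g^3 + 4.14*g^2 - 3.08*g + 1.1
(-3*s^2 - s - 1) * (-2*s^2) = 6*s^4 + 2*s^3 + 2*s^2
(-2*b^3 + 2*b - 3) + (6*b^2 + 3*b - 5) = -2*b^3 + 6*b^2 + 5*b - 8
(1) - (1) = 0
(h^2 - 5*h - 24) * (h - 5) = h^3 - 10*h^2 + h + 120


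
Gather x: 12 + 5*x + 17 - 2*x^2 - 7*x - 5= -2*x^2 - 2*x + 24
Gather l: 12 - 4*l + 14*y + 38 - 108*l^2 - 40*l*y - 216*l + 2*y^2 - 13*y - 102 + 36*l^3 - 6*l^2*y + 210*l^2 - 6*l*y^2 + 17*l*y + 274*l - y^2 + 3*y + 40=36*l^3 + l^2*(102 - 6*y) + l*(-6*y^2 - 23*y + 54) + y^2 + 4*y - 12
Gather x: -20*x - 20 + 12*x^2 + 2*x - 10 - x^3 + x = -x^3 + 12*x^2 - 17*x - 30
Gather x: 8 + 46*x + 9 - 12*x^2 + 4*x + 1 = -12*x^2 + 50*x + 18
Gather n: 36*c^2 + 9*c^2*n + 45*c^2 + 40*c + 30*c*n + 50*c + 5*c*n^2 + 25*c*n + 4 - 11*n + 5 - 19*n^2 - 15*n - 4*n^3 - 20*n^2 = 81*c^2 + 90*c - 4*n^3 + n^2*(5*c - 39) + n*(9*c^2 + 55*c - 26) + 9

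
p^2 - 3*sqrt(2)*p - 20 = (p - 5*sqrt(2))*(p + 2*sqrt(2))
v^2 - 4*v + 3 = (v - 3)*(v - 1)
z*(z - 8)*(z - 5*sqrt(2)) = z^3 - 8*z^2 - 5*sqrt(2)*z^2 + 40*sqrt(2)*z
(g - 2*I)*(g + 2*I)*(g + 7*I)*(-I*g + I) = -I*g^4 + 7*g^3 + I*g^3 - 7*g^2 - 4*I*g^2 + 28*g + 4*I*g - 28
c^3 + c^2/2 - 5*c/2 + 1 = (c - 1)*(c - 1/2)*(c + 2)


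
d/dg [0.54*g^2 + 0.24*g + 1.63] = 1.08*g + 0.24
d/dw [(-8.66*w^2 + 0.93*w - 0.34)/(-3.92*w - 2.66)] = (33.9472*w^2 + 46.0712*w - 3.8066)/(15.3664*w^2 + 20.8544*w + 7.0756)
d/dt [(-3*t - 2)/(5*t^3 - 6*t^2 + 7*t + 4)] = 2*(15*t^3 + 6*t^2 - 12*t + 1)/(25*t^6 - 60*t^5 + 106*t^4 - 44*t^3 + t^2 + 56*t + 16)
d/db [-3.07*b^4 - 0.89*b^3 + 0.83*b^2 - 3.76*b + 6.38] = -12.28*b^3 - 2.67*b^2 + 1.66*b - 3.76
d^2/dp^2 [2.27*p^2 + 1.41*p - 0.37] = 4.54000000000000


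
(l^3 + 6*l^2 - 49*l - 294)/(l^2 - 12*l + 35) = (l^2 + 13*l + 42)/(l - 5)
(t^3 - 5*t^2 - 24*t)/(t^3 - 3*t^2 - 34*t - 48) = t/(t + 2)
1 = 1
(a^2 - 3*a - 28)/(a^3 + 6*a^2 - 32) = (a - 7)/(a^2 + 2*a - 8)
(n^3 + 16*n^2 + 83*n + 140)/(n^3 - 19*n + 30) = (n^2 + 11*n + 28)/(n^2 - 5*n + 6)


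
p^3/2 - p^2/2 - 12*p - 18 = (p/2 + 1)*(p - 6)*(p + 3)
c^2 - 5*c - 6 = (c - 6)*(c + 1)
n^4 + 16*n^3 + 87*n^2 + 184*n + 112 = (n + 1)*(n + 4)^2*(n + 7)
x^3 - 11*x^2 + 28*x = x*(x - 7)*(x - 4)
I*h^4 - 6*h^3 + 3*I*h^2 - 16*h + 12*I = (h - I)*(h + 2*I)*(h + 6*I)*(I*h + 1)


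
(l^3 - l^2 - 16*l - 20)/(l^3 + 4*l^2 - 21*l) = (l^3 - l^2 - 16*l - 20)/(l*(l^2 + 4*l - 21))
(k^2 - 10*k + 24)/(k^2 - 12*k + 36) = (k - 4)/(k - 6)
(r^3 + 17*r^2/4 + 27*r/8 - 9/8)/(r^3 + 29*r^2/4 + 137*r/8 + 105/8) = (8*r^2 + 10*r - 3)/(8*r^2 + 34*r + 35)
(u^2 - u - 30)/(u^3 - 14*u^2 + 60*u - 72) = (u + 5)/(u^2 - 8*u + 12)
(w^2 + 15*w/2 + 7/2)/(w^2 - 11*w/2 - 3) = (w + 7)/(w - 6)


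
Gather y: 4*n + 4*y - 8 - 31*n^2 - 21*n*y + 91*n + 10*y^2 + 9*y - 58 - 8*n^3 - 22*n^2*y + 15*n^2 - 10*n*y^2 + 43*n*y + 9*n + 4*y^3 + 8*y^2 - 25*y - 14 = -8*n^3 - 16*n^2 + 104*n + 4*y^3 + y^2*(18 - 10*n) + y*(-22*n^2 + 22*n - 12) - 80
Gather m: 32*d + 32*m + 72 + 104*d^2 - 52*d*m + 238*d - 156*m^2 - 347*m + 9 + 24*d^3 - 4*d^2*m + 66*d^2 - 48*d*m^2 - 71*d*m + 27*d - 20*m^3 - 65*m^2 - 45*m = 24*d^3 + 170*d^2 + 297*d - 20*m^3 + m^2*(-48*d - 221) + m*(-4*d^2 - 123*d - 360) + 81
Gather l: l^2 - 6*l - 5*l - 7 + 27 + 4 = l^2 - 11*l + 24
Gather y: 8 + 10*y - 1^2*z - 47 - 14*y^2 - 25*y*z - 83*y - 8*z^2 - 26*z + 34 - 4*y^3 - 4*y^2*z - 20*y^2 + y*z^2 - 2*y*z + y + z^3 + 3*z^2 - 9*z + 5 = -4*y^3 + y^2*(-4*z - 34) + y*(z^2 - 27*z - 72) + z^3 - 5*z^2 - 36*z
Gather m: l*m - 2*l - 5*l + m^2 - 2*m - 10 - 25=-7*l + m^2 + m*(l - 2) - 35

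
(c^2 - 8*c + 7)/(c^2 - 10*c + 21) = (c - 1)/(c - 3)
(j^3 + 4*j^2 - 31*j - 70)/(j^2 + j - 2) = (j^2 + 2*j - 35)/(j - 1)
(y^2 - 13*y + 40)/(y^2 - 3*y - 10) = (y - 8)/(y + 2)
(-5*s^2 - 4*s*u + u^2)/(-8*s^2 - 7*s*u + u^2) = (5*s - u)/(8*s - u)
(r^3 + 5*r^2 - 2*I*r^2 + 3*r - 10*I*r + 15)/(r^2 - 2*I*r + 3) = r + 5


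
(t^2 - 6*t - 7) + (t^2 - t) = 2*t^2 - 7*t - 7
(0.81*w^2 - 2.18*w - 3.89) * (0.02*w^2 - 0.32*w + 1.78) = 0.0162*w^4 - 0.3028*w^3 + 2.0616*w^2 - 2.6356*w - 6.9242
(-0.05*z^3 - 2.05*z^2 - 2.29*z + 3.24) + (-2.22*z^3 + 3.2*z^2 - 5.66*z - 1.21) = -2.27*z^3 + 1.15*z^2 - 7.95*z + 2.03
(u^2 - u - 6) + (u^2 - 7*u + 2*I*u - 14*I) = 2*u^2 - 8*u + 2*I*u - 6 - 14*I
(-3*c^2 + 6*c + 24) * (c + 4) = -3*c^3 - 6*c^2 + 48*c + 96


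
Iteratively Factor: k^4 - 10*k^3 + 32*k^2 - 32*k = (k - 4)*(k^3 - 6*k^2 + 8*k) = k*(k - 4)*(k^2 - 6*k + 8) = k*(k - 4)*(k - 2)*(k - 4)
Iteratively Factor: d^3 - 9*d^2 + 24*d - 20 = (d - 5)*(d^2 - 4*d + 4) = (d - 5)*(d - 2)*(d - 2)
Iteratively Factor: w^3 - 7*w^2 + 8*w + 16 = (w + 1)*(w^2 - 8*w + 16) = (w - 4)*(w + 1)*(w - 4)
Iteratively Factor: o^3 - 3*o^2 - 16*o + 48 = (o - 4)*(o^2 + o - 12) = (o - 4)*(o + 4)*(o - 3)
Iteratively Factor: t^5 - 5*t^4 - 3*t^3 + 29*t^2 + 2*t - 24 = (t - 1)*(t^4 - 4*t^3 - 7*t^2 + 22*t + 24) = (t - 3)*(t - 1)*(t^3 - t^2 - 10*t - 8) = (t - 3)*(t - 1)*(t + 2)*(t^2 - 3*t - 4) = (t - 4)*(t - 3)*(t - 1)*(t + 2)*(t + 1)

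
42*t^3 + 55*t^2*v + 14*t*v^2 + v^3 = (t + v)*(6*t + v)*(7*t + v)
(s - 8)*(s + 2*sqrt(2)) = s^2 - 8*s + 2*sqrt(2)*s - 16*sqrt(2)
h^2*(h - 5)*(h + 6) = h^4 + h^3 - 30*h^2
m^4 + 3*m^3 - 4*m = m*(m - 1)*(m + 2)^2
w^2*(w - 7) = w^3 - 7*w^2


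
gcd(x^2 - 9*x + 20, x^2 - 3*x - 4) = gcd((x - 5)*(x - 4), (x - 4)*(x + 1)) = x - 4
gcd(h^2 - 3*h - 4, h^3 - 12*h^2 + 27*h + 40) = h + 1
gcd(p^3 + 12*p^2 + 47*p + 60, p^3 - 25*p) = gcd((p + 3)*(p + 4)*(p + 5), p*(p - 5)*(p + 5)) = p + 5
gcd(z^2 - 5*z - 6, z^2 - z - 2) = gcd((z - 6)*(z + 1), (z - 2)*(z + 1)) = z + 1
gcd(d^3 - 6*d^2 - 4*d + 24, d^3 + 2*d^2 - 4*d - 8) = d^2 - 4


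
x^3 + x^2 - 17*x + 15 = (x - 3)*(x - 1)*(x + 5)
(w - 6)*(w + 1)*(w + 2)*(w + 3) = w^4 - 25*w^2 - 60*w - 36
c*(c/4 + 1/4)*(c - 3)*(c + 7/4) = c^4/4 - c^3/16 - 13*c^2/8 - 21*c/16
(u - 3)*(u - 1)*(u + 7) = u^3 + 3*u^2 - 25*u + 21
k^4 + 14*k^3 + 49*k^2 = k^2*(k + 7)^2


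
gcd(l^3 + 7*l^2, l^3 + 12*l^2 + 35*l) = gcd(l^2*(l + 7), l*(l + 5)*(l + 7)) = l^2 + 7*l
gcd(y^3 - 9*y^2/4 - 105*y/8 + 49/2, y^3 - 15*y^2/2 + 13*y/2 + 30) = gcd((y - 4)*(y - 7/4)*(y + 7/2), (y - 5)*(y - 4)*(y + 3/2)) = y - 4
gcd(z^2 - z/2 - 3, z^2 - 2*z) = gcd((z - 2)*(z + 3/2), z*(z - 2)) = z - 2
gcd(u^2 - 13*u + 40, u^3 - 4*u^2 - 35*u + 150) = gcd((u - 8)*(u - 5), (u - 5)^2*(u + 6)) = u - 5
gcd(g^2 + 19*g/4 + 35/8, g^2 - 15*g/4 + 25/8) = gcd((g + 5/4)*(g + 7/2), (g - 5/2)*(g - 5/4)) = 1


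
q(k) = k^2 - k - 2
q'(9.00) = 17.00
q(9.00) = 70.00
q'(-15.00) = -31.00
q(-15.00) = 238.00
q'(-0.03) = -1.06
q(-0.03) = -1.97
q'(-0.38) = -1.76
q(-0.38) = -1.48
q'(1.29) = 1.58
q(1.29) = -1.63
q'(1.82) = 2.64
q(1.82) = -0.51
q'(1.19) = 1.38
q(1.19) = -1.77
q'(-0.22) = -1.44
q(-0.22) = -1.73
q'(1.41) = 1.82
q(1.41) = -1.42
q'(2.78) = 4.56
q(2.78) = 2.95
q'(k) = 2*k - 1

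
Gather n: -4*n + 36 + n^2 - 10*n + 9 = n^2 - 14*n + 45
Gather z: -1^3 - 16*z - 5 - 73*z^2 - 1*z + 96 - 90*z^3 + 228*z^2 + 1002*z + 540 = -90*z^3 + 155*z^2 + 985*z + 630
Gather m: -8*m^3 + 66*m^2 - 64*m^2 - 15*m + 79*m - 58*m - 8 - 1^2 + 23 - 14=-8*m^3 + 2*m^2 + 6*m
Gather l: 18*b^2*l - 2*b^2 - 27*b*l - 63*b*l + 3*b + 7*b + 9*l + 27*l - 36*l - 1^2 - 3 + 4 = -2*b^2 + 10*b + l*(18*b^2 - 90*b)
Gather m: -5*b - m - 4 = -5*b - m - 4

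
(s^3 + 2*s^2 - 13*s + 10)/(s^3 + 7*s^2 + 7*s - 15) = (s - 2)/(s + 3)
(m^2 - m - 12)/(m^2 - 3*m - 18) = (m - 4)/(m - 6)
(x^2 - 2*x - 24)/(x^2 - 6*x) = (x + 4)/x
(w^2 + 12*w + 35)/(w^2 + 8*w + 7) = (w + 5)/(w + 1)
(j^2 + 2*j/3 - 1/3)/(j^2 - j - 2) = (j - 1/3)/(j - 2)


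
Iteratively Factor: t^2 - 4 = (t + 2)*(t - 2)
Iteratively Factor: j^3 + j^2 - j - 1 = (j - 1)*(j^2 + 2*j + 1) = (j - 1)*(j + 1)*(j + 1)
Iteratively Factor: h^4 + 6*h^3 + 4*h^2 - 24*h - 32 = (h + 4)*(h^3 + 2*h^2 - 4*h - 8) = (h - 2)*(h + 4)*(h^2 + 4*h + 4) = (h - 2)*(h + 2)*(h + 4)*(h + 2)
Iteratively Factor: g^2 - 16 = (g + 4)*(g - 4)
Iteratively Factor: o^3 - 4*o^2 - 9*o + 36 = (o - 3)*(o^2 - o - 12) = (o - 3)*(o + 3)*(o - 4)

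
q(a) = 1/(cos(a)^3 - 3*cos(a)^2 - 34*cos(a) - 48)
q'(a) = (3*sin(a)*cos(a)^2 - 6*sin(a)*cos(a) - 34*sin(a))/(cos(a)^3 - 3*cos(a)^2 - 34*cos(a) - 48)^2 = (3*cos(a)^2 - 6*cos(a) - 34)*sin(a)/((cos(a) - 8)^2*(cos(a) + 2)^2*(cos(a) + 3)^2)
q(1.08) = -0.02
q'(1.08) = -0.01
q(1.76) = -0.02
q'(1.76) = -0.02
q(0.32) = -0.01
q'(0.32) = -0.00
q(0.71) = -0.01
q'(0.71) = -0.00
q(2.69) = -0.05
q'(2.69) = -0.03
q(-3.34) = -0.05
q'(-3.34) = -0.01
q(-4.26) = -0.03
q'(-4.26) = -0.02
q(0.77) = -0.01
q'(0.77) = -0.00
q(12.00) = -0.01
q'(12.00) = 0.00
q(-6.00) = -0.01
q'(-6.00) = 0.00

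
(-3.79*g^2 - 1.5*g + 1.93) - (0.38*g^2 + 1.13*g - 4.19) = -4.17*g^2 - 2.63*g + 6.12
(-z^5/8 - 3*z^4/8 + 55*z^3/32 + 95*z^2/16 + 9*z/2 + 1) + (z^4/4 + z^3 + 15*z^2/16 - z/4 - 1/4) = -z^5/8 - z^4/8 + 87*z^3/32 + 55*z^2/8 + 17*z/4 + 3/4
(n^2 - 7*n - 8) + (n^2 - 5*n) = 2*n^2 - 12*n - 8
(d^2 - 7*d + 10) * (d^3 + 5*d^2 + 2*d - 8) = d^5 - 2*d^4 - 23*d^3 + 28*d^2 + 76*d - 80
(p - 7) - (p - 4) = -3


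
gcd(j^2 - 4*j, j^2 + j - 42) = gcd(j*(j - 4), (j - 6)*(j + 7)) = 1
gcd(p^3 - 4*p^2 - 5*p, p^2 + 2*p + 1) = p + 1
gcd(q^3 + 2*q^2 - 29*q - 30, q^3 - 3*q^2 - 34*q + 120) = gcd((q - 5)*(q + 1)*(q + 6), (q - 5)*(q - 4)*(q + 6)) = q^2 + q - 30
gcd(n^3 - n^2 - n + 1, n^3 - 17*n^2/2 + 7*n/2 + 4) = n - 1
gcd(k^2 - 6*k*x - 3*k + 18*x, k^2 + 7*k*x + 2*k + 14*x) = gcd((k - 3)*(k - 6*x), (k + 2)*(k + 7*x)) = 1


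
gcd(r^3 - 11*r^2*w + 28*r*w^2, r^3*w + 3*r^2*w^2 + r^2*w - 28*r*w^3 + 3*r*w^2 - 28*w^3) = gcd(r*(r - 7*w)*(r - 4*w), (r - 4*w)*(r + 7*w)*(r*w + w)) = r - 4*w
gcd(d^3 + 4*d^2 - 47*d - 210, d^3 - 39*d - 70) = d^2 - 2*d - 35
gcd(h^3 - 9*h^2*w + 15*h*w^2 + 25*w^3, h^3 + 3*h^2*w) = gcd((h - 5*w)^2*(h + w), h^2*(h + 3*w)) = 1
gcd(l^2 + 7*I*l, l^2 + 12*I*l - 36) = 1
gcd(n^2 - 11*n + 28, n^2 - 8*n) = 1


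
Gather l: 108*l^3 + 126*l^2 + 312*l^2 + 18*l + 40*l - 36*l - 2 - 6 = 108*l^3 + 438*l^2 + 22*l - 8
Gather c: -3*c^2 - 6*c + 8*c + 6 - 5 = -3*c^2 + 2*c + 1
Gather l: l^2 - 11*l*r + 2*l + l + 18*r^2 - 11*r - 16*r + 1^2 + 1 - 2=l^2 + l*(3 - 11*r) + 18*r^2 - 27*r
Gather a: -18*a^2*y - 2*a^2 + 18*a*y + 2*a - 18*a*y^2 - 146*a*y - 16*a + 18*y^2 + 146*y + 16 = a^2*(-18*y - 2) + a*(-18*y^2 - 128*y - 14) + 18*y^2 + 146*y + 16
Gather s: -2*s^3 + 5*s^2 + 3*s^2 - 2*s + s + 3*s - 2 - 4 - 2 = -2*s^3 + 8*s^2 + 2*s - 8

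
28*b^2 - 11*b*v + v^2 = (-7*b + v)*(-4*b + v)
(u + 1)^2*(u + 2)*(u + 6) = u^4 + 10*u^3 + 29*u^2 + 32*u + 12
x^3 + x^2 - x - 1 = (x - 1)*(x + 1)^2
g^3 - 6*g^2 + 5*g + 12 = (g - 4)*(g - 3)*(g + 1)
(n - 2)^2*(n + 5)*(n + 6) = n^4 + 7*n^3 - 10*n^2 - 76*n + 120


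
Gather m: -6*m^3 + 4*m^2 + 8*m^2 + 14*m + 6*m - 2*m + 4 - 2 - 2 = -6*m^3 + 12*m^2 + 18*m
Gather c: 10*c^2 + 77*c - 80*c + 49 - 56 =10*c^2 - 3*c - 7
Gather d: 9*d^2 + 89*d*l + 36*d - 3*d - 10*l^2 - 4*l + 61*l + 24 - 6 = 9*d^2 + d*(89*l + 33) - 10*l^2 + 57*l + 18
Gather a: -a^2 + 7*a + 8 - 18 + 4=-a^2 + 7*a - 6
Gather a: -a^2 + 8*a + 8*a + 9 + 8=-a^2 + 16*a + 17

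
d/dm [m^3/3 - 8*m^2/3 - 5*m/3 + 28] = m^2 - 16*m/3 - 5/3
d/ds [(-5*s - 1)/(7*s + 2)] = -3/(7*s + 2)^2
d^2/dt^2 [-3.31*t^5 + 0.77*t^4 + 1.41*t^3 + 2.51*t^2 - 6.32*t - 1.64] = -66.2*t^3 + 9.24*t^2 + 8.46*t + 5.02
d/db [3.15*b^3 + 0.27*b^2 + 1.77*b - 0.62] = 9.45*b^2 + 0.54*b + 1.77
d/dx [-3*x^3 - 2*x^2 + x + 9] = -9*x^2 - 4*x + 1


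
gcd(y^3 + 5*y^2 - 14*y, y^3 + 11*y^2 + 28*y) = y^2 + 7*y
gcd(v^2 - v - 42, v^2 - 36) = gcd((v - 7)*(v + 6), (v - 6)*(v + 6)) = v + 6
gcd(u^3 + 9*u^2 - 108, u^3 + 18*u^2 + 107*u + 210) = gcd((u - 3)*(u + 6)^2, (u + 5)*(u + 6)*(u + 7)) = u + 6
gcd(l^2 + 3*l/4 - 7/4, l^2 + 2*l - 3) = l - 1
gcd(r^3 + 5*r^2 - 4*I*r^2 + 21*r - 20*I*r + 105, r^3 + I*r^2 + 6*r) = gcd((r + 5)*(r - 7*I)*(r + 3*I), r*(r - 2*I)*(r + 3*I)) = r + 3*I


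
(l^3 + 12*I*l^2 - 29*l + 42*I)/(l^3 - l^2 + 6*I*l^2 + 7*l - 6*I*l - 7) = (l + 6*I)/(l - 1)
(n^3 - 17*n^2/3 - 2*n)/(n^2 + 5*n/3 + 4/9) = 3*n*(n - 6)/(3*n + 4)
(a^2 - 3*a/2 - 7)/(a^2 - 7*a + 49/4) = 2*(a + 2)/(2*a - 7)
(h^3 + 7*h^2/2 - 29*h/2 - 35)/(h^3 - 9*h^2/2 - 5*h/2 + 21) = (h + 5)/(h - 3)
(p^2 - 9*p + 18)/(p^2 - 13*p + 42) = (p - 3)/(p - 7)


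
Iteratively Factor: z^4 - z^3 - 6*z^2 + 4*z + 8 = (z - 2)*(z^3 + z^2 - 4*z - 4) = (z - 2)*(z + 2)*(z^2 - z - 2) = (z - 2)^2*(z + 2)*(z + 1)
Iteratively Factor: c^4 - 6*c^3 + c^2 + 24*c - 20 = (c - 5)*(c^3 - c^2 - 4*c + 4) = (c - 5)*(c - 1)*(c^2 - 4) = (c - 5)*(c - 2)*(c - 1)*(c + 2)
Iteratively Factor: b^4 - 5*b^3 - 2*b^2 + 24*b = (b)*(b^3 - 5*b^2 - 2*b + 24) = b*(b - 3)*(b^2 - 2*b - 8) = b*(b - 3)*(b + 2)*(b - 4)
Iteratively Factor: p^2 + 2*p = (p)*(p + 2)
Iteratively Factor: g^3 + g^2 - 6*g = (g)*(g^2 + g - 6) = g*(g + 3)*(g - 2)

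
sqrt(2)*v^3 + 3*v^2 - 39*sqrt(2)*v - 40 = (v - 4*sqrt(2))*(v + 5*sqrt(2))*(sqrt(2)*v + 1)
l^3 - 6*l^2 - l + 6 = (l - 6)*(l - 1)*(l + 1)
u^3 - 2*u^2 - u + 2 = (u - 2)*(u - 1)*(u + 1)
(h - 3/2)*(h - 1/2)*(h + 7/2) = h^3 + 3*h^2/2 - 25*h/4 + 21/8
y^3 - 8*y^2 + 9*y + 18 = (y - 6)*(y - 3)*(y + 1)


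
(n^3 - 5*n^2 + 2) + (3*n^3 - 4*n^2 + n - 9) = 4*n^3 - 9*n^2 + n - 7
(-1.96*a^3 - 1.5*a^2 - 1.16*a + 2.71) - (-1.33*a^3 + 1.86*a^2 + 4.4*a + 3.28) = -0.63*a^3 - 3.36*a^2 - 5.56*a - 0.57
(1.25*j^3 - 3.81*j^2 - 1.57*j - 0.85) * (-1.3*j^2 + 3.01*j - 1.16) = -1.625*j^5 + 8.7155*j^4 - 10.8771*j^3 + 0.7989*j^2 - 0.7373*j + 0.986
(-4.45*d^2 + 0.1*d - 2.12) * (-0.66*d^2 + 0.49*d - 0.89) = 2.937*d^4 - 2.2465*d^3 + 5.4087*d^2 - 1.1278*d + 1.8868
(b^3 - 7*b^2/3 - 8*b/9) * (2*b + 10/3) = 2*b^4 - 4*b^3/3 - 86*b^2/9 - 80*b/27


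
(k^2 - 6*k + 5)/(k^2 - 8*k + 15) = (k - 1)/(k - 3)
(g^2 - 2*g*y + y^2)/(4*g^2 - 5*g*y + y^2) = (-g + y)/(-4*g + y)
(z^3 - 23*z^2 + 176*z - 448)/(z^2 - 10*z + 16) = (z^2 - 15*z + 56)/(z - 2)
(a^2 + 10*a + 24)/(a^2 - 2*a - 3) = (a^2 + 10*a + 24)/(a^2 - 2*a - 3)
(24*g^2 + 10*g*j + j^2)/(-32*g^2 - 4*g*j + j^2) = (-6*g - j)/(8*g - j)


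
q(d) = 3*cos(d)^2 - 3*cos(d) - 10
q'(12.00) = 1.11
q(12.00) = -10.40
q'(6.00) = 0.77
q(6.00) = -10.11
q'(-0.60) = 1.10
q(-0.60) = -10.43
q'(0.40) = -0.98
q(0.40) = -10.22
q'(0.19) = -0.55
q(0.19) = -10.05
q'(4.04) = -5.27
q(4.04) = -6.97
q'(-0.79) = 0.87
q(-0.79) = -10.63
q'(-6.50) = 0.62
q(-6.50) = -10.07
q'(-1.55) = -2.87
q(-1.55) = -10.06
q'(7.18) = -0.58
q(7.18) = -10.70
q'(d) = -6*sin(d)*cos(d) + 3*sin(d)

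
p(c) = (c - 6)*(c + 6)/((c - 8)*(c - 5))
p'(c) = (c - 6)/((c - 8)*(c - 5)) - (c - 6)*(c + 6)/((c - 8)*(c - 5)^2) + (c + 6)/((c - 8)*(c - 5)) - (c - 6)*(c + 6)/((c - 8)^2*(c - 5)) = (-13*c^2 + 152*c - 468)/(c^4 - 26*c^3 + 249*c^2 - 1040*c + 1600)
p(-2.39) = -0.39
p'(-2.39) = -0.15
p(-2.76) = -0.34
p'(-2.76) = -0.14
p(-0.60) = -0.74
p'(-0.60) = -0.24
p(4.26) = -6.45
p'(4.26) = -7.36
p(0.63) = -1.11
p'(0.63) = -0.36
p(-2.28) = -0.41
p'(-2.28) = -0.16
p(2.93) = -2.61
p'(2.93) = -1.22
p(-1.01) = -0.65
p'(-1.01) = -0.22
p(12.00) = 3.86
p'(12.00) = -0.66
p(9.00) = 11.25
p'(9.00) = -9.56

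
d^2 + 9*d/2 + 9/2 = (d + 3/2)*(d + 3)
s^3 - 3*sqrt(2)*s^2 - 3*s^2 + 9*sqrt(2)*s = s*(s - 3)*(s - 3*sqrt(2))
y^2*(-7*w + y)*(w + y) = -7*w^2*y^2 - 6*w*y^3 + y^4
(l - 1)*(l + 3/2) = l^2 + l/2 - 3/2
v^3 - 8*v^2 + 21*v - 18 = (v - 3)^2*(v - 2)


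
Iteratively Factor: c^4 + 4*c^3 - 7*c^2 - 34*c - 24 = (c + 2)*(c^3 + 2*c^2 - 11*c - 12) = (c + 1)*(c + 2)*(c^2 + c - 12) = (c + 1)*(c + 2)*(c + 4)*(c - 3)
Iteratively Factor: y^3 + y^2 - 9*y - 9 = (y + 1)*(y^2 - 9) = (y - 3)*(y + 1)*(y + 3)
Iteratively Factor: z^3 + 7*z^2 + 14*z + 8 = (z + 4)*(z^2 + 3*z + 2) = (z + 1)*(z + 4)*(z + 2)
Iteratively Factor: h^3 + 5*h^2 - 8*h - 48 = (h + 4)*(h^2 + h - 12) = (h - 3)*(h + 4)*(h + 4)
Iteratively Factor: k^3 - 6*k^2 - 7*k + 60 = (k - 5)*(k^2 - k - 12) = (k - 5)*(k + 3)*(k - 4)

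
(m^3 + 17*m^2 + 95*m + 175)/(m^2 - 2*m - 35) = (m^2 + 12*m + 35)/(m - 7)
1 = 1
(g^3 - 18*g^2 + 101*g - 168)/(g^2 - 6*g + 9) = (g^2 - 15*g + 56)/(g - 3)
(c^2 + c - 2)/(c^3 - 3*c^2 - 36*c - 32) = (-c^2 - c + 2)/(-c^3 + 3*c^2 + 36*c + 32)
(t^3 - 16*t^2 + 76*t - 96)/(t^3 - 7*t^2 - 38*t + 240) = (t^2 - 8*t + 12)/(t^2 + t - 30)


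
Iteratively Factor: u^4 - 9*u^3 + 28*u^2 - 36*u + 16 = (u - 2)*(u^3 - 7*u^2 + 14*u - 8) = (u - 2)^2*(u^2 - 5*u + 4) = (u - 2)^2*(u - 1)*(u - 4)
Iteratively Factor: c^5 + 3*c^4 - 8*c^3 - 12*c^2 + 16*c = (c + 2)*(c^4 + c^3 - 10*c^2 + 8*c) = (c - 2)*(c + 2)*(c^3 + 3*c^2 - 4*c) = (c - 2)*(c + 2)*(c + 4)*(c^2 - c) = (c - 2)*(c - 1)*(c + 2)*(c + 4)*(c)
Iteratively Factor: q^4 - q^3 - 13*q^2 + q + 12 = (q - 1)*(q^3 - 13*q - 12) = (q - 1)*(q + 1)*(q^2 - q - 12) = (q - 1)*(q + 1)*(q + 3)*(q - 4)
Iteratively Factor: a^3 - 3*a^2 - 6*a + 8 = (a - 4)*(a^2 + a - 2) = (a - 4)*(a - 1)*(a + 2)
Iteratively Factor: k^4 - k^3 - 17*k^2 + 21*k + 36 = (k + 4)*(k^3 - 5*k^2 + 3*k + 9) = (k - 3)*(k + 4)*(k^2 - 2*k - 3) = (k - 3)*(k + 1)*(k + 4)*(k - 3)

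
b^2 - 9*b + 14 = (b - 7)*(b - 2)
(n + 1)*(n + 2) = n^2 + 3*n + 2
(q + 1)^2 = q^2 + 2*q + 1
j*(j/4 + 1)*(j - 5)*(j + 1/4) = j^4/4 - 3*j^3/16 - 81*j^2/16 - 5*j/4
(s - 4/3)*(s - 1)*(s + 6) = s^3 + 11*s^2/3 - 38*s/3 + 8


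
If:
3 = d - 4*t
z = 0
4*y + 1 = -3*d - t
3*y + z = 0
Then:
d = -1/13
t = -10/13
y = 0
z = 0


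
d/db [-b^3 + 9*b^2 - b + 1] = -3*b^2 + 18*b - 1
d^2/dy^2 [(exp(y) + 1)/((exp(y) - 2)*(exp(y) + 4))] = (exp(4*y) + 2*exp(3*y) + 54*exp(2*y) + 52*exp(y) + 80)*exp(y)/(exp(6*y) + 6*exp(5*y) - 12*exp(4*y) - 88*exp(3*y) + 96*exp(2*y) + 384*exp(y) - 512)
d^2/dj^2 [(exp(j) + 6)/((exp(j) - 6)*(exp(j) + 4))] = (exp(4*j) + 26*exp(3*j) + 108*exp(2*j) + 552*exp(j) + 288)*exp(j)/(exp(6*j) - 6*exp(5*j) - 60*exp(4*j) + 280*exp(3*j) + 1440*exp(2*j) - 3456*exp(j) - 13824)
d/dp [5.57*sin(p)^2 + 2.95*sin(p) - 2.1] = (11.14*sin(p) + 2.95)*cos(p)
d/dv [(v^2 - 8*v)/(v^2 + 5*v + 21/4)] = 8*(26*v^2 + 21*v - 84)/(16*v^4 + 160*v^3 + 568*v^2 + 840*v + 441)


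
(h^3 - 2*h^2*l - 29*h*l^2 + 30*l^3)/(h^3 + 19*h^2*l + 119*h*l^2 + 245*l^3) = (h^2 - 7*h*l + 6*l^2)/(h^2 + 14*h*l + 49*l^2)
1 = 1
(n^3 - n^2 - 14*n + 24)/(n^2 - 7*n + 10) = (n^2 + n - 12)/(n - 5)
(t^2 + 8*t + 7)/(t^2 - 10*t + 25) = (t^2 + 8*t + 7)/(t^2 - 10*t + 25)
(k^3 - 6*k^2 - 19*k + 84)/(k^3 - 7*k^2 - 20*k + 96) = (k - 7)/(k - 8)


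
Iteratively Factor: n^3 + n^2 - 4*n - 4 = (n - 2)*(n^2 + 3*n + 2) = (n - 2)*(n + 2)*(n + 1)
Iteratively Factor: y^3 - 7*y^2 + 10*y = (y - 5)*(y^2 - 2*y) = y*(y - 5)*(y - 2)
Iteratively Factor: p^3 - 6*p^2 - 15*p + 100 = (p - 5)*(p^2 - p - 20) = (p - 5)^2*(p + 4)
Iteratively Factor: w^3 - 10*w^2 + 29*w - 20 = (w - 1)*(w^2 - 9*w + 20) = (w - 5)*(w - 1)*(w - 4)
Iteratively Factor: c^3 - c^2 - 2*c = (c + 1)*(c^2 - 2*c) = (c - 2)*(c + 1)*(c)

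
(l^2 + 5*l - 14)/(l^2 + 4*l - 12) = (l + 7)/(l + 6)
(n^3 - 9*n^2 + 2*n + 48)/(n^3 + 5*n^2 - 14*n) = (n^3 - 9*n^2 + 2*n + 48)/(n*(n^2 + 5*n - 14))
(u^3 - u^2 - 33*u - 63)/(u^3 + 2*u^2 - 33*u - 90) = (u^2 - 4*u - 21)/(u^2 - u - 30)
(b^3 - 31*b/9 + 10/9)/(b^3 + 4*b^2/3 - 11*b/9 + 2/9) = (3*b - 5)/(3*b - 1)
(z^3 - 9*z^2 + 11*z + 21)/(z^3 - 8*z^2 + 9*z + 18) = (z - 7)/(z - 6)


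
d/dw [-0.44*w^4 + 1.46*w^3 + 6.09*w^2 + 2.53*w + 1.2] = -1.76*w^3 + 4.38*w^2 + 12.18*w + 2.53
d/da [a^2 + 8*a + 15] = 2*a + 8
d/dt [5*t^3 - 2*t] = 15*t^2 - 2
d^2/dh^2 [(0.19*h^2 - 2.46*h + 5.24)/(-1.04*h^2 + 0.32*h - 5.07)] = (5.195008*h^3 - 27.994512*h^2 - 67.363296*h + 52.400138)/(1.124864*h^6 - 1.038336*h^5 + 16.770624*h^4 - 10.156544*h^3 + 81.756792*h^2 - 24.676704*h + 130.323843)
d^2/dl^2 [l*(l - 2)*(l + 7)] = 6*l + 10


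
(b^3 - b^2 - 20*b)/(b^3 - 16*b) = (b - 5)/(b - 4)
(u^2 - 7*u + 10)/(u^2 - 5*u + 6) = (u - 5)/(u - 3)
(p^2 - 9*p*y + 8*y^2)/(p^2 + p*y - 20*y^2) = (p^2 - 9*p*y + 8*y^2)/(p^2 + p*y - 20*y^2)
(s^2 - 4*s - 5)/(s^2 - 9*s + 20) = (s + 1)/(s - 4)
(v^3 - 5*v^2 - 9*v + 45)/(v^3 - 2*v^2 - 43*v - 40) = (-v^3 + 5*v^2 + 9*v - 45)/(-v^3 + 2*v^2 + 43*v + 40)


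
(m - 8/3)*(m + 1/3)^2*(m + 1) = m^4 - m^3 - 11*m^2/3 - 53*m/27 - 8/27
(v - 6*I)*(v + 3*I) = v^2 - 3*I*v + 18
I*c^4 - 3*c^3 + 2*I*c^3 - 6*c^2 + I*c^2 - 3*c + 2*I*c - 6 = (c + 2)*(c + I)*(c + 3*I)*(I*c + 1)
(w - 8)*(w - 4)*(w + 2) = w^3 - 10*w^2 + 8*w + 64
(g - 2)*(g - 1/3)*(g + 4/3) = g^3 - g^2 - 22*g/9 + 8/9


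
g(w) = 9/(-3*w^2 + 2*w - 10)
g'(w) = 9*(6*w - 2)/(-3*w^2 + 2*w - 10)^2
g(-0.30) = -0.83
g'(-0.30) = -0.29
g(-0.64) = -0.72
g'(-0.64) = -0.34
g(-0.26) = -0.84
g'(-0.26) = -0.28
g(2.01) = -0.50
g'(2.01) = 0.28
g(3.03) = -0.29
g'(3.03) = 0.15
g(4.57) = -0.14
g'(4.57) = 0.06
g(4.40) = -0.15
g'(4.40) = 0.06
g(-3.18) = -0.19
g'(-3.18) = -0.09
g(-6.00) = -0.07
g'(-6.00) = -0.02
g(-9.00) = -0.03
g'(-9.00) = -0.00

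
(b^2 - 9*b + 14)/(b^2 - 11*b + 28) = (b - 2)/(b - 4)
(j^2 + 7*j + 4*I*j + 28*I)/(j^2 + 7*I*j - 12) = (j + 7)/(j + 3*I)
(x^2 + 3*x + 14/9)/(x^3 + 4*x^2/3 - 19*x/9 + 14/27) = 3*(3*x + 2)/(9*x^2 - 9*x + 2)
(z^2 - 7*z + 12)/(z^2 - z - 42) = (-z^2 + 7*z - 12)/(-z^2 + z + 42)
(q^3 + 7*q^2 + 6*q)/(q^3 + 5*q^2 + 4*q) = (q + 6)/(q + 4)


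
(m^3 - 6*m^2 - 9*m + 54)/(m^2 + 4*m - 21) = (m^2 - 3*m - 18)/(m + 7)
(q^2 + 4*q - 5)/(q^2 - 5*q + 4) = (q + 5)/(q - 4)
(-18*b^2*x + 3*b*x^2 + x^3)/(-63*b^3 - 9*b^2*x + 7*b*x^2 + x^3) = x*(6*b + x)/(21*b^2 + 10*b*x + x^2)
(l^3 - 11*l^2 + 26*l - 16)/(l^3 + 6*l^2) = (l^3 - 11*l^2 + 26*l - 16)/(l^2*(l + 6))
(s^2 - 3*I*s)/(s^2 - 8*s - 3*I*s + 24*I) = s/(s - 8)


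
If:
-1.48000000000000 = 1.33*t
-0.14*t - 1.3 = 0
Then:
No Solution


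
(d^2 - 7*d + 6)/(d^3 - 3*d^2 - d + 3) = (d - 6)/(d^2 - 2*d - 3)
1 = 1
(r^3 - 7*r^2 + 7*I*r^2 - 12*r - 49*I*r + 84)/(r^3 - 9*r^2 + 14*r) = (r^2 + 7*I*r - 12)/(r*(r - 2))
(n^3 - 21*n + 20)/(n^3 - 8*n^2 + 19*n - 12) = (n + 5)/(n - 3)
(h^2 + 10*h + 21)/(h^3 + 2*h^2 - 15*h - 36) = (h + 7)/(h^2 - h - 12)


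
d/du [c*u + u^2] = c + 2*u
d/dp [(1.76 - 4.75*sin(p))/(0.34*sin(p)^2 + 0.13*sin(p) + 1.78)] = (1.615*sin(p)^2 - 1.1968*sin(p) - 8.6838)*cos(p)/(0.1156*sin(p)^4 + 0.0884*sin(p)^3 + 1.2273*sin(p)^2 + 0.4628*sin(p) + 3.1684)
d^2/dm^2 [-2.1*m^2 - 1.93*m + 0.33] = -4.20000000000000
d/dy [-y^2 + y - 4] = 1 - 2*y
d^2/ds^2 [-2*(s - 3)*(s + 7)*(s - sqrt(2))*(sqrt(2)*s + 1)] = -24*sqrt(2)*s^2 - 48*sqrt(2)*s + 12*s + 16 + 88*sqrt(2)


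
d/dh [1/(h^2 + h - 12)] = (-2*h - 1)/(h^2 + h - 12)^2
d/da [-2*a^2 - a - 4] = -4*a - 1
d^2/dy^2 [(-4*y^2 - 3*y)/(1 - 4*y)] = 32/(64*y^3 - 48*y^2 + 12*y - 1)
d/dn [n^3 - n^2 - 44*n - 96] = 3*n^2 - 2*n - 44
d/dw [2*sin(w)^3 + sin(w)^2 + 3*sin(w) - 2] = (6*sin(w)^2 + 2*sin(w) + 3)*cos(w)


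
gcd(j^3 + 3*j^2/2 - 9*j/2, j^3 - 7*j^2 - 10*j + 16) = 1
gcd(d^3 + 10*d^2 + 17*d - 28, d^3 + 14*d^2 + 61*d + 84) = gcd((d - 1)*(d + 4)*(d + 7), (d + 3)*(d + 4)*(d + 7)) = d^2 + 11*d + 28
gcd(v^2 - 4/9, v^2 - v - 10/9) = v + 2/3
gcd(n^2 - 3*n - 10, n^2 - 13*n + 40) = n - 5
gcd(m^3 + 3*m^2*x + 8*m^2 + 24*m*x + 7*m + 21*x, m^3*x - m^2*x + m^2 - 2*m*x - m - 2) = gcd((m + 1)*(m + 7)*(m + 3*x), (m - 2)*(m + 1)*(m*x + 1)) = m + 1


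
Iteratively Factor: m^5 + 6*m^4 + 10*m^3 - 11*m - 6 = (m + 2)*(m^4 + 4*m^3 + 2*m^2 - 4*m - 3) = (m + 1)*(m + 2)*(m^3 + 3*m^2 - m - 3) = (m - 1)*(m + 1)*(m + 2)*(m^2 + 4*m + 3) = (m - 1)*(m + 1)*(m + 2)*(m + 3)*(m + 1)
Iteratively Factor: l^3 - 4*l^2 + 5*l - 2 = (l - 1)*(l^2 - 3*l + 2) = (l - 1)^2*(l - 2)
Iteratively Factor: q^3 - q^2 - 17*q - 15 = (q + 3)*(q^2 - 4*q - 5) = (q - 5)*(q + 3)*(q + 1)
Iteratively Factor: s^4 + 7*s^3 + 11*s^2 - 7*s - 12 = (s + 3)*(s^3 + 4*s^2 - s - 4) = (s + 1)*(s + 3)*(s^2 + 3*s - 4) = (s - 1)*(s + 1)*(s + 3)*(s + 4)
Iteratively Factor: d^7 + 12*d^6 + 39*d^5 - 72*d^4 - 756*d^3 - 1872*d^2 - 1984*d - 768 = (d + 3)*(d^6 + 9*d^5 + 12*d^4 - 108*d^3 - 432*d^2 - 576*d - 256) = (d + 2)*(d + 3)*(d^5 + 7*d^4 - 2*d^3 - 104*d^2 - 224*d - 128) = (d - 4)*(d + 2)*(d + 3)*(d^4 + 11*d^3 + 42*d^2 + 64*d + 32) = (d - 4)*(d + 1)*(d + 2)*(d + 3)*(d^3 + 10*d^2 + 32*d + 32) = (d - 4)*(d + 1)*(d + 2)*(d + 3)*(d + 4)*(d^2 + 6*d + 8) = (d - 4)*(d + 1)*(d + 2)*(d + 3)*(d + 4)^2*(d + 2)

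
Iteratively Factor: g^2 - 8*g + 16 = (g - 4)*(g - 4)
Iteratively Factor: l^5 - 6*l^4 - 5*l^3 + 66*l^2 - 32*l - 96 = (l + 1)*(l^4 - 7*l^3 + 2*l^2 + 64*l - 96) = (l - 2)*(l + 1)*(l^3 - 5*l^2 - 8*l + 48) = (l - 4)*(l - 2)*(l + 1)*(l^2 - l - 12) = (l - 4)^2*(l - 2)*(l + 1)*(l + 3)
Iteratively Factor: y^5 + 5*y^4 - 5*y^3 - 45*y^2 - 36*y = (y + 1)*(y^4 + 4*y^3 - 9*y^2 - 36*y) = (y + 1)*(y + 3)*(y^3 + y^2 - 12*y) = y*(y + 1)*(y + 3)*(y^2 + y - 12) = y*(y + 1)*(y + 3)*(y + 4)*(y - 3)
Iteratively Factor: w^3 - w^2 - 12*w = (w - 4)*(w^2 + 3*w) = (w - 4)*(w + 3)*(w)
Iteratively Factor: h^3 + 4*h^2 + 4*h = (h + 2)*(h^2 + 2*h) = h*(h + 2)*(h + 2)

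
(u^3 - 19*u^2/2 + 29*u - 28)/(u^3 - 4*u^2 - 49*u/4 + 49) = 2*(u - 2)/(2*u + 7)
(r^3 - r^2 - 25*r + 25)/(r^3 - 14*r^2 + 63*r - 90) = (r^2 + 4*r - 5)/(r^2 - 9*r + 18)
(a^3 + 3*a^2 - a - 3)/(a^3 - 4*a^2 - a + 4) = (a + 3)/(a - 4)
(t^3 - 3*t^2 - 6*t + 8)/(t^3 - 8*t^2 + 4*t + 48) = (t - 1)/(t - 6)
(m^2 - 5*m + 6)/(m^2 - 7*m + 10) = (m - 3)/(m - 5)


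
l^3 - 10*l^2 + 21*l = l*(l - 7)*(l - 3)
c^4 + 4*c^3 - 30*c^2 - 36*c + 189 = (c - 3)^2*(c + 3)*(c + 7)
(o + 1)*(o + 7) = o^2 + 8*o + 7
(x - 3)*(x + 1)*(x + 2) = x^3 - 7*x - 6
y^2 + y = y*(y + 1)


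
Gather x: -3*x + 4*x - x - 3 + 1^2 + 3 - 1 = 0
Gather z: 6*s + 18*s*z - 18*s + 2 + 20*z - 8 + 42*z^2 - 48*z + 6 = -12*s + 42*z^2 + z*(18*s - 28)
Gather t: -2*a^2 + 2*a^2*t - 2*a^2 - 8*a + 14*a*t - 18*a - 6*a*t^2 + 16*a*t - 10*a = -4*a^2 - 6*a*t^2 - 36*a + t*(2*a^2 + 30*a)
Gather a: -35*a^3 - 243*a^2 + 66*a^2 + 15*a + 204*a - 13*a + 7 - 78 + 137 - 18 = -35*a^3 - 177*a^2 + 206*a + 48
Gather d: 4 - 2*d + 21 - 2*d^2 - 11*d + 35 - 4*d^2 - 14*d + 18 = -6*d^2 - 27*d + 78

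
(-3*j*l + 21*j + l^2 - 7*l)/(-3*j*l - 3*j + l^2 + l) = (l - 7)/(l + 1)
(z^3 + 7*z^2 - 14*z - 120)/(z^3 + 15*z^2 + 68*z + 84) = (z^2 + z - 20)/(z^2 + 9*z + 14)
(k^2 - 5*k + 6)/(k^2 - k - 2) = (k - 3)/(k + 1)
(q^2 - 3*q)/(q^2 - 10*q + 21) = q/(q - 7)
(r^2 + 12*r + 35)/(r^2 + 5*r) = (r + 7)/r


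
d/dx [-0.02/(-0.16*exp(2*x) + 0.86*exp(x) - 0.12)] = (0.0172 - 0.0064*exp(x))*exp(x)/(0.16*exp(2*x) - 0.86*exp(x) + 0.12)^2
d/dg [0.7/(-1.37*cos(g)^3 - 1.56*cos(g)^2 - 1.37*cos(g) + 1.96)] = (2.877*sin(g)^2 - 2.184*cos(g) - 3.836)*sin(g)/(1.37*cos(g)^3 + 1.56*cos(g)^2 + 1.37*cos(g) - 1.96)^2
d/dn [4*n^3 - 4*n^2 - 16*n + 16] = 12*n^2 - 8*n - 16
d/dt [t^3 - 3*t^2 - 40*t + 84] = 3*t^2 - 6*t - 40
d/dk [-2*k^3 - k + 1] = -6*k^2 - 1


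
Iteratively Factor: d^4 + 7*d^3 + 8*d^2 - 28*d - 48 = (d + 2)*(d^3 + 5*d^2 - 2*d - 24) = (d + 2)*(d + 3)*(d^2 + 2*d - 8) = (d + 2)*(d + 3)*(d + 4)*(d - 2)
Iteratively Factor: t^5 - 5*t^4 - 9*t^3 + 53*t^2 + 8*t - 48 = (t - 4)*(t^4 - t^3 - 13*t^2 + t + 12) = (t - 4)*(t - 1)*(t^3 - 13*t - 12) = (t - 4)*(t - 1)*(t + 1)*(t^2 - t - 12) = (t - 4)^2*(t - 1)*(t + 1)*(t + 3)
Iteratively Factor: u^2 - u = (u)*(u - 1)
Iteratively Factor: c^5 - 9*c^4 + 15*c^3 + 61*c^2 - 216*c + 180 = (c - 2)*(c^4 - 7*c^3 + c^2 + 63*c - 90) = (c - 2)^2*(c^3 - 5*c^2 - 9*c + 45) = (c - 3)*(c - 2)^2*(c^2 - 2*c - 15) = (c - 5)*(c - 3)*(c - 2)^2*(c + 3)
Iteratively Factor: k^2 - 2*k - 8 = (k - 4)*(k + 2)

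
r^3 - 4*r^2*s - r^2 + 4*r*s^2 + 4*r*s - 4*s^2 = (r - 1)*(r - 2*s)^2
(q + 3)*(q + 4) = q^2 + 7*q + 12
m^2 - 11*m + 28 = (m - 7)*(m - 4)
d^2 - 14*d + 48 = (d - 8)*(d - 6)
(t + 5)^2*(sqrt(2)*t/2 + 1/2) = sqrt(2)*t^3/2 + t^2/2 + 5*sqrt(2)*t^2 + 5*t + 25*sqrt(2)*t/2 + 25/2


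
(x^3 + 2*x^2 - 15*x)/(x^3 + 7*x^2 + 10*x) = (x - 3)/(x + 2)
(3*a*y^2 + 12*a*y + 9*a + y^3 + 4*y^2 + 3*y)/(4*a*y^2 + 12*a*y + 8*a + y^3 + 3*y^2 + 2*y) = (3*a*y + 9*a + y^2 + 3*y)/(4*a*y + 8*a + y^2 + 2*y)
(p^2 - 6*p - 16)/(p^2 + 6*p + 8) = (p - 8)/(p + 4)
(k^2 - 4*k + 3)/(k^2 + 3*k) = (k^2 - 4*k + 3)/(k*(k + 3))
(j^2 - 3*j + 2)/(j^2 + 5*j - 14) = (j - 1)/(j + 7)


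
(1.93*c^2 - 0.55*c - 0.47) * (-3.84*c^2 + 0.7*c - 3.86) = -7.4112*c^4 + 3.463*c^3 - 6.03*c^2 + 1.794*c + 1.8142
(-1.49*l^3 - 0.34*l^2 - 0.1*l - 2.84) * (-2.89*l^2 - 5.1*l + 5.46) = 4.3061*l^5 + 8.5816*l^4 - 6.1124*l^3 + 6.8612*l^2 + 13.938*l - 15.5064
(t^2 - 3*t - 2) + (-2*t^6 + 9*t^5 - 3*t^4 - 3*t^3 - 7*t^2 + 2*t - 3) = -2*t^6 + 9*t^5 - 3*t^4 - 3*t^3 - 6*t^2 - t - 5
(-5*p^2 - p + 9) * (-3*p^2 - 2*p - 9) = 15*p^4 + 13*p^3 + 20*p^2 - 9*p - 81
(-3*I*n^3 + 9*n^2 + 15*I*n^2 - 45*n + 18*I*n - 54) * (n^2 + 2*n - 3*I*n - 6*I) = -3*I*n^5 + 9*I*n^4 + 21*I*n^3 + 117*I*n^2 + 432*I*n + 324*I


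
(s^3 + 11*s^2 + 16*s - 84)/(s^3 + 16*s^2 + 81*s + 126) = (s - 2)/(s + 3)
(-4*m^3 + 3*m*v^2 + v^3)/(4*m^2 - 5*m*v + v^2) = (4*m^2 + 4*m*v + v^2)/(-4*m + v)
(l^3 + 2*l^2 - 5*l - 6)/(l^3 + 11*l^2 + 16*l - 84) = (l^2 + 4*l + 3)/(l^2 + 13*l + 42)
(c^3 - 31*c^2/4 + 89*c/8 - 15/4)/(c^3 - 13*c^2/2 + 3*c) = (c - 5/4)/c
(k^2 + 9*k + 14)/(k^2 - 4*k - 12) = (k + 7)/(k - 6)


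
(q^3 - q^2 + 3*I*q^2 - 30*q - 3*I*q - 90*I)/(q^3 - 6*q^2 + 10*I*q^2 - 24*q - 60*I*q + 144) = (q^2 + q*(5 + 3*I) + 15*I)/(q^2 + 10*I*q - 24)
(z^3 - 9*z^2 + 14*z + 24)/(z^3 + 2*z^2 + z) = (z^2 - 10*z + 24)/(z*(z + 1))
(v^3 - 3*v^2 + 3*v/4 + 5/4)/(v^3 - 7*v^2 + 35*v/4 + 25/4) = (v - 1)/(v - 5)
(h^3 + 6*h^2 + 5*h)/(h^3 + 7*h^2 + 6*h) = (h + 5)/(h + 6)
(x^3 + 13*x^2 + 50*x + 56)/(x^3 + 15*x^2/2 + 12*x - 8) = 2*(x^2 + 9*x + 14)/(2*x^2 + 7*x - 4)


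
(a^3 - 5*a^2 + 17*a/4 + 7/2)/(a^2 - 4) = (a^2 - 3*a - 7/4)/(a + 2)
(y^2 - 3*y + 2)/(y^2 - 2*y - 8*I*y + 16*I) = (y - 1)/(y - 8*I)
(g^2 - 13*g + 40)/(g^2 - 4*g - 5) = (g - 8)/(g + 1)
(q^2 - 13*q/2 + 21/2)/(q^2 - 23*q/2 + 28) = (q - 3)/(q - 8)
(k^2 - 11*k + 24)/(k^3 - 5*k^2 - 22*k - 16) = (k - 3)/(k^2 + 3*k + 2)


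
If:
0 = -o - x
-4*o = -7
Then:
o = 7/4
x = -7/4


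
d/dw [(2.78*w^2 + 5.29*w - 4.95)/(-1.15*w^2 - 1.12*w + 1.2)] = (2.9699*w^2 - 4.713*w + 0.803999999999999)/(1.3225*w^4 + 2.576*w^3 - 1.5056*w^2 - 2.688*w + 1.44)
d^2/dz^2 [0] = 0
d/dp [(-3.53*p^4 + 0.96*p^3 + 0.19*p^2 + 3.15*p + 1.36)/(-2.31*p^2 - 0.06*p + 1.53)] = (16.3086*p^5 - 1.5822*p^4 - 21.7188*p^3 + 11.6715*p^2 + 6.8646*p + 4.9011)/(5.3361*p^4 + 0.2772*p^3 - 7.065*p^2 - 0.1836*p + 2.3409)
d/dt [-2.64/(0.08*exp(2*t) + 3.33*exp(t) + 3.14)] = (0.4224*exp(t) + 8.7912)*exp(t)/(0.08*exp(2*t) + 3.33*exp(t) + 3.14)^2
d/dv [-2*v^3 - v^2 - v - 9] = -6*v^2 - 2*v - 1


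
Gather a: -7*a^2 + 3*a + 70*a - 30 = -7*a^2 + 73*a - 30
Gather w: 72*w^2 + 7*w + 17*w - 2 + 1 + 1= 72*w^2 + 24*w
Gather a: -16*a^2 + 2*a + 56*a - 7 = -16*a^2 + 58*a - 7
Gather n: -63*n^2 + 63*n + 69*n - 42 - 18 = -63*n^2 + 132*n - 60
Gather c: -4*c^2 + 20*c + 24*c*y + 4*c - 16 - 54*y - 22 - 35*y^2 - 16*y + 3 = -4*c^2 + c*(24*y + 24) - 35*y^2 - 70*y - 35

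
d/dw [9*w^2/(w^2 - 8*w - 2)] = 18*w*(w^2 - w*(w - 4) - 8*w - 2)/(-w^2 + 8*w + 2)^2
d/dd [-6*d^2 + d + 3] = 1 - 12*d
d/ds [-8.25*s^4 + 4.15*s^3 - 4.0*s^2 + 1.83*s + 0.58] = -33.0*s^3 + 12.45*s^2 - 8.0*s + 1.83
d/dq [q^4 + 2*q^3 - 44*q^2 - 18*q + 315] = 4*q^3 + 6*q^2 - 88*q - 18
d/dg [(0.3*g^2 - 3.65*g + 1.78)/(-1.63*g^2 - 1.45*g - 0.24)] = (-6.3845*g^2 + 5.6588*g + 3.457)/(2.6569*g^4 + 4.727*g^3 + 2.8849*g^2 + 0.696*g + 0.0576)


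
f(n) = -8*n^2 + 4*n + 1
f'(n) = 4 - 16*n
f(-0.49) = -2.88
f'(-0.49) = 11.84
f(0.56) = 0.73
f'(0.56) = -4.96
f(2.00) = -23.00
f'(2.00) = -28.00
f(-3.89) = -135.62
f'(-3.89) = 66.24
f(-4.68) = -192.94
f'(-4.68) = 78.88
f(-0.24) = -0.42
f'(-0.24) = 7.84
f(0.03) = 1.11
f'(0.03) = 3.52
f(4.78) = -162.67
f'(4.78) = -72.48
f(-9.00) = -683.00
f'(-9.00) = 148.00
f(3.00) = -59.00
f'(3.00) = -44.00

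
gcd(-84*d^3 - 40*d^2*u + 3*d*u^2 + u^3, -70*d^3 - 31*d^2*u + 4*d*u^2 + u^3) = 14*d^2 + 9*d*u + u^2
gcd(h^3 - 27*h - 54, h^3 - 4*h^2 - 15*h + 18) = h^2 - 3*h - 18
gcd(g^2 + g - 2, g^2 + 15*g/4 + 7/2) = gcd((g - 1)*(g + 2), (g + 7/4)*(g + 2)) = g + 2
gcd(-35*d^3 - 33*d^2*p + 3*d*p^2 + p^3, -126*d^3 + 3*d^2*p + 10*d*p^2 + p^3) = 7*d + p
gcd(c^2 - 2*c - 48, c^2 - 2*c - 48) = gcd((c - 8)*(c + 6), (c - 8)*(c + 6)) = c^2 - 2*c - 48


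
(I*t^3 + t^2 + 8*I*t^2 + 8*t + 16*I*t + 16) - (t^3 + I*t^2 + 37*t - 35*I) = -t^3 + I*t^3 + t^2 + 7*I*t^2 - 29*t + 16*I*t + 16 + 35*I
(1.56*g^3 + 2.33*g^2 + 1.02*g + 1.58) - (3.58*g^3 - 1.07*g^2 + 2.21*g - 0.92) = -2.02*g^3 + 3.4*g^2 - 1.19*g + 2.5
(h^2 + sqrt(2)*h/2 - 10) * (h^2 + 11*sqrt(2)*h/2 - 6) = h^4 + 6*sqrt(2)*h^3 - 21*h^2/2 - 58*sqrt(2)*h + 60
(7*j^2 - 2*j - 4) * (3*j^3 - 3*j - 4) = 21*j^5 - 6*j^4 - 33*j^3 - 22*j^2 + 20*j + 16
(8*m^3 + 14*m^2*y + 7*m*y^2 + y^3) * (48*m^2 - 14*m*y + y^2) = 384*m^5 + 560*m^4*y + 148*m^3*y^2 - 36*m^2*y^3 - 7*m*y^4 + y^5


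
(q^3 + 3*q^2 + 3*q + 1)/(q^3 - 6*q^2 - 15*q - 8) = (q + 1)/(q - 8)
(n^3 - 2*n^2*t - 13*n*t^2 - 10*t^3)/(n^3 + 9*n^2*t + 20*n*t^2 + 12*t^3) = (n - 5*t)/(n + 6*t)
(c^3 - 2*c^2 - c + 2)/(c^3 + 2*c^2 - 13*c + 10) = (c + 1)/(c + 5)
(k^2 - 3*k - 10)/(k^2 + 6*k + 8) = (k - 5)/(k + 4)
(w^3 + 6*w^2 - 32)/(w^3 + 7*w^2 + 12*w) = (w^2 + 2*w - 8)/(w*(w + 3))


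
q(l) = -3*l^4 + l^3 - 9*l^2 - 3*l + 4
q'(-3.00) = 402.00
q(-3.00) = -338.00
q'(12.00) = -20523.00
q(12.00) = -61808.00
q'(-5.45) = 2126.75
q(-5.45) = -3055.57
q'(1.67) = -80.58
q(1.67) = -44.79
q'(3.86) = -717.93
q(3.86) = -750.16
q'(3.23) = -434.22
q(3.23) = -392.42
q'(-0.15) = -0.19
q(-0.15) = 4.24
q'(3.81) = -691.71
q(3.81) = -714.92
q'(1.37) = -52.89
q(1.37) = -25.00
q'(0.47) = -12.04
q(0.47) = 0.56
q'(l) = -12*l^3 + 3*l^2 - 18*l - 3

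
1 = 1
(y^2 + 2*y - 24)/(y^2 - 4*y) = (y + 6)/y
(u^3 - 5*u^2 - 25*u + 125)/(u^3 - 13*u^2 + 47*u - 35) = (u^2 - 25)/(u^2 - 8*u + 7)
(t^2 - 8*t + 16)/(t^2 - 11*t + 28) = (t - 4)/(t - 7)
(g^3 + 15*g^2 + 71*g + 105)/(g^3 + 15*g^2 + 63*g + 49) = (g^2 + 8*g + 15)/(g^2 + 8*g + 7)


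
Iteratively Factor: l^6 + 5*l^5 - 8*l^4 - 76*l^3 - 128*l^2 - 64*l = (l + 2)*(l^5 + 3*l^4 - 14*l^3 - 48*l^2 - 32*l) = (l - 4)*(l + 2)*(l^4 + 7*l^3 + 14*l^2 + 8*l) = (l - 4)*(l + 2)^2*(l^3 + 5*l^2 + 4*l) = l*(l - 4)*(l + 2)^2*(l^2 + 5*l + 4) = l*(l - 4)*(l + 2)^2*(l + 4)*(l + 1)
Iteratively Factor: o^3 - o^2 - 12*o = (o - 4)*(o^2 + 3*o) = o*(o - 4)*(o + 3)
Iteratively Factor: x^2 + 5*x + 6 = (x + 2)*(x + 3)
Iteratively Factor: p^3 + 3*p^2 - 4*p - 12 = (p + 2)*(p^2 + p - 6) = (p - 2)*(p + 2)*(p + 3)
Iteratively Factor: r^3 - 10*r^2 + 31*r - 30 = (r - 5)*(r^2 - 5*r + 6) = (r - 5)*(r - 2)*(r - 3)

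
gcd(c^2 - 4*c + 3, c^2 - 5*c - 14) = 1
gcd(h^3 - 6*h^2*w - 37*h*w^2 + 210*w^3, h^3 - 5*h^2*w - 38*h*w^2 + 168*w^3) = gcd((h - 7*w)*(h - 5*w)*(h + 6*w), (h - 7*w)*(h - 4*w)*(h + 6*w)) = -h^2 + h*w + 42*w^2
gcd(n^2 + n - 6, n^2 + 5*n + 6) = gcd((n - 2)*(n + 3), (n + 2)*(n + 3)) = n + 3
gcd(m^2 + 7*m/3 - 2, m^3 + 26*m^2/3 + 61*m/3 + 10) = m + 3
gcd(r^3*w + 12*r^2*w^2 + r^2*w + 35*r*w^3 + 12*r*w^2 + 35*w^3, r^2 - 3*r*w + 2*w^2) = 1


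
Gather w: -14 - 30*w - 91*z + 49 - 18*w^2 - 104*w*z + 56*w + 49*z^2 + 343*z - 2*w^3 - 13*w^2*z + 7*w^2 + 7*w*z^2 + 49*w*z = -2*w^3 + w^2*(-13*z - 11) + w*(7*z^2 - 55*z + 26) + 49*z^2 + 252*z + 35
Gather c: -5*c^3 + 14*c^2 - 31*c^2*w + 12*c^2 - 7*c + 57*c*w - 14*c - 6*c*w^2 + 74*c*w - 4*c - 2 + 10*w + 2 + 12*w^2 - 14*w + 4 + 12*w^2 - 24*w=-5*c^3 + c^2*(26 - 31*w) + c*(-6*w^2 + 131*w - 25) + 24*w^2 - 28*w + 4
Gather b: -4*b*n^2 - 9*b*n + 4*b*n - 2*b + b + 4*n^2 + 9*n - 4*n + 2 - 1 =b*(-4*n^2 - 5*n - 1) + 4*n^2 + 5*n + 1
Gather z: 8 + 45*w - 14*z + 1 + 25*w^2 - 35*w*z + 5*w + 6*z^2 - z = 25*w^2 + 50*w + 6*z^2 + z*(-35*w - 15) + 9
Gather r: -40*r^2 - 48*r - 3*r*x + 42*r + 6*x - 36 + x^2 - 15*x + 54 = -40*r^2 + r*(-3*x - 6) + x^2 - 9*x + 18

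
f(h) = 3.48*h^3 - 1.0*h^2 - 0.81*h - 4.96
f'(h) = 10.44*h^2 - 2.0*h - 0.81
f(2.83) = 63.61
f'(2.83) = 77.14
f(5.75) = 618.90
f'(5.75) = 332.86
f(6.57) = 933.46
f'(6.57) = 436.69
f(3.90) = 183.10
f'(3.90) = 150.18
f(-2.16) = -42.95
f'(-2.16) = 52.22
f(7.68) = 1506.22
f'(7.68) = 599.61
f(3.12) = 88.47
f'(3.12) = 94.58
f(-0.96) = -8.18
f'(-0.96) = 10.73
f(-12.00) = -6152.68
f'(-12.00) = 1526.55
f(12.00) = 5854.76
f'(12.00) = 1478.55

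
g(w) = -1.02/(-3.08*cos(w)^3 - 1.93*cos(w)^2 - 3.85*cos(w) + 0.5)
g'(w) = -1.02*(-9.24*sin(w)*cos(w)^2 - 3.86*sin(w)*cos(w) - 3.85*sin(w))/(-3.08*cos(w)^3 - 1.93*cos(w)^2 - 3.85*cos(w) + 0.5)^2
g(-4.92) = 2.53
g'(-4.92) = 31.03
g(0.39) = 0.14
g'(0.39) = 0.12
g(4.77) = -3.76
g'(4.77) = -56.75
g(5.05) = 0.93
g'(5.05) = -4.90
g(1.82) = -0.74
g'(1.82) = 1.80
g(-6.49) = 0.13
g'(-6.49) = -0.05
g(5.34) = 0.33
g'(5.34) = -0.83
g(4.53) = -0.88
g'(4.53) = -2.61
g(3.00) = -0.19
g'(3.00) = 0.04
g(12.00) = 0.17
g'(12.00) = -0.21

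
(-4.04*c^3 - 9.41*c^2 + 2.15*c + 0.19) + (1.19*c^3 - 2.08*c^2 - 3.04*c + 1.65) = -2.85*c^3 - 11.49*c^2 - 0.89*c + 1.84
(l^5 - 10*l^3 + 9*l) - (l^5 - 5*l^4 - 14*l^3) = 5*l^4 + 4*l^3 + 9*l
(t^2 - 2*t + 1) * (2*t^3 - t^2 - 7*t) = 2*t^5 - 5*t^4 - 3*t^3 + 13*t^2 - 7*t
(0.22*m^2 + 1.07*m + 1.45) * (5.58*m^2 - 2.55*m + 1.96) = 1.2276*m^4 + 5.4096*m^3 + 5.7937*m^2 - 1.6003*m + 2.842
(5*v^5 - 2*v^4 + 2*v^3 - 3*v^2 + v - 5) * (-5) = -25*v^5 + 10*v^4 - 10*v^3 + 15*v^2 - 5*v + 25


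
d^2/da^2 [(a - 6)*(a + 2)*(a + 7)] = 6*a + 6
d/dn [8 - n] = -1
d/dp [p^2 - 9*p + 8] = 2*p - 9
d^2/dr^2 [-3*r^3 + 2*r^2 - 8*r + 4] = 4 - 18*r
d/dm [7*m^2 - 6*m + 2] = 14*m - 6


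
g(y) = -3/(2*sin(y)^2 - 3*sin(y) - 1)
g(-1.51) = -0.75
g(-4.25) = 1.44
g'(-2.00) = 0.72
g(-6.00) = 1.78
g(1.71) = 1.49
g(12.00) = -2.53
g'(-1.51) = -0.08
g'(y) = -3*(-4*sin(y)*cos(y) + 3*cos(y))/(2*sin(y)^2 - 3*sin(y) - 1)^2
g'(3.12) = 7.72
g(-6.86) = -2.44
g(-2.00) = -0.89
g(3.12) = 2.82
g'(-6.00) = -1.92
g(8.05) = 1.49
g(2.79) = 1.67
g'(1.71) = -0.10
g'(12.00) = -9.27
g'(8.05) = -0.13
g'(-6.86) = -8.60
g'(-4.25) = -0.18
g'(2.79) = 1.42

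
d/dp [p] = 1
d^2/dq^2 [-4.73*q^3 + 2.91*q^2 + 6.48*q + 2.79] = 5.82 - 28.38*q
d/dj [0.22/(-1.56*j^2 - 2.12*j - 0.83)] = (0.6864*j + 0.4664)/(1.56*j^2 + 2.12*j + 0.83)^2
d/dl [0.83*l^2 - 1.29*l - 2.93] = 1.66*l - 1.29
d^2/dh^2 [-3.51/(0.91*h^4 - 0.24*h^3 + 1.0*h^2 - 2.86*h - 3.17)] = ((38.3292*h^2 - 5.0544*h + 7.02)*(-0.91*h^4 + 0.24*h^3 - 1.0*h^2 + 2.86*h + 3.17) + 3.51*(3.64*h^3 - 0.72*h^2 + 2.0*h - 2.86)*(7.28*h^3 - 1.44*h^2 + 4.0*h - 5.72))/(-0.91*h^4 + 0.24*h^3 - 1.0*h^2 + 2.86*h + 3.17)^3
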